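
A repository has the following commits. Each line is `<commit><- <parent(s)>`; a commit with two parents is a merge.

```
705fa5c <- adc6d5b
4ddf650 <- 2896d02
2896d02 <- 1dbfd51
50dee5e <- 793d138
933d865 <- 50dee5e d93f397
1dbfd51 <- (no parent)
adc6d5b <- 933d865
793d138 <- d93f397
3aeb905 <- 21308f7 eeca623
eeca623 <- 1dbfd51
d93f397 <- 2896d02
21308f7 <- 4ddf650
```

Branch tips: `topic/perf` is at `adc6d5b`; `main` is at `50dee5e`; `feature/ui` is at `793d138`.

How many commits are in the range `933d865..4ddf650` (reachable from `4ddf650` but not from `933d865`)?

Reachable from 4ddf650: {1dbfd51, 2896d02, 4ddf650}.
Reachable from 933d865: {1dbfd51, 2896d02, 50dee5e, 793d138, 933d865, d93f397}.
In 4ddf650's history but not 933d865's: {4ddf650} — 1 commit.

1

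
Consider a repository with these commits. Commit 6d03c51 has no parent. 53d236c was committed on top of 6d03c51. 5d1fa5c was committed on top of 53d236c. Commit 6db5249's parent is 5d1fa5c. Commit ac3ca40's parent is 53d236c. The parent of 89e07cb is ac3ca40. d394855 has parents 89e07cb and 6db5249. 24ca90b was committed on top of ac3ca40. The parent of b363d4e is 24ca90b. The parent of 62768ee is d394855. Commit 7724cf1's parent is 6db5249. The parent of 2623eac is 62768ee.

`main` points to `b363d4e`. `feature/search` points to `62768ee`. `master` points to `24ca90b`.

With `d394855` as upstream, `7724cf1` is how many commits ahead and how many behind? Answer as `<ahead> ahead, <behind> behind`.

1 ahead, 3 behind

Reachable from 7724cf1: {53d236c, 5d1fa5c, 6d03c51, 6db5249, 7724cf1}.
Reachable from d394855: {53d236c, 5d1fa5c, 6d03c51, 6db5249, 89e07cb, ac3ca40, d394855}.
Only in 7724cf1's history (ahead): {7724cf1} — 1.
Only in d394855's history (behind): {89e07cb, ac3ca40, d394855} — 3.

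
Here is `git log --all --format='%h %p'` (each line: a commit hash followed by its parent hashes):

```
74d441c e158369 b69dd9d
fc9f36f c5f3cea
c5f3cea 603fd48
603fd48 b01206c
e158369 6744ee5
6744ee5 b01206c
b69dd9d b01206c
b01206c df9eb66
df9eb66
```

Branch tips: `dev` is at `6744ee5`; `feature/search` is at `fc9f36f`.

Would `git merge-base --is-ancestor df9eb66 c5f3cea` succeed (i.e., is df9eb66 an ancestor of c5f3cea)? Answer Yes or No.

Yes

Ancestors of c5f3cea (commits reachable by following parents): {603fd48, b01206c, c5f3cea, df9eb66}.
df9eb66 is in that set, so it is an ancestor of c5f3cea.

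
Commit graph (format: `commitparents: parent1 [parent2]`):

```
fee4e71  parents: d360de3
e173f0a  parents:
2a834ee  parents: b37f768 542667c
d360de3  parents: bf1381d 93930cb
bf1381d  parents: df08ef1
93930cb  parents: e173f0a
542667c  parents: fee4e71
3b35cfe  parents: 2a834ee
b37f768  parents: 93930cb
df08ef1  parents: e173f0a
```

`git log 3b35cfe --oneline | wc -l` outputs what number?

Walking parent pointers from 3b35cfe: reachable set = {2a834ee, 3b35cfe, 542667c, 93930cb, b37f768, bf1381d, d360de3, df08ef1, e173f0a, fee4e71}.
That is 10 commits.

10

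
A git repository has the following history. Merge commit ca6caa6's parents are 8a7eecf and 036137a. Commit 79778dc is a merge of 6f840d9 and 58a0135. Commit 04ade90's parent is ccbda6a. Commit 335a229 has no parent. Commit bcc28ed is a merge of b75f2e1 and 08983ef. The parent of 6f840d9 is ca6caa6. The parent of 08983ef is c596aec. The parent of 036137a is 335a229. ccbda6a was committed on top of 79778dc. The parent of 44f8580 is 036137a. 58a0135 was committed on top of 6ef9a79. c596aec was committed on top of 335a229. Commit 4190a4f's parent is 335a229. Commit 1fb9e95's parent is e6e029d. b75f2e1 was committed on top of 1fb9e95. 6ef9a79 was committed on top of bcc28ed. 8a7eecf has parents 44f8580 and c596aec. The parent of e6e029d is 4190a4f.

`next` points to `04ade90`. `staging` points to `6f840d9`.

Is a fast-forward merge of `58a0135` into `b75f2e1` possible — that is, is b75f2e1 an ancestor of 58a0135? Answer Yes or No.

Yes

A fast-forward from b75f2e1 to 58a0135 is possible iff b75f2e1 is an ancestor of 58a0135.
Ancestors of 58a0135: {08983ef, 1fb9e95, 335a229, 4190a4f, 58a0135, 6ef9a79, b75f2e1, bcc28ed, c596aec, e6e029d}.
b75f2e1 is among them, so fast-forward is possible.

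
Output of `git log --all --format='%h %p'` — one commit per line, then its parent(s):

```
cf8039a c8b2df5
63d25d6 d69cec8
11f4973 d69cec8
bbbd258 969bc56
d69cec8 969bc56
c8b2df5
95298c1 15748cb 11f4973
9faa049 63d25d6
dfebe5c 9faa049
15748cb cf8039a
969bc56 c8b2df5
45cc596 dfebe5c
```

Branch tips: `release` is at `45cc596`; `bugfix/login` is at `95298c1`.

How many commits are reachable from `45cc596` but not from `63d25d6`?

3

Reachable from 45cc596: {45cc596, 63d25d6, 969bc56, 9faa049, c8b2df5, d69cec8, dfebe5c}.
Reachable from 63d25d6: {63d25d6, 969bc56, c8b2df5, d69cec8}.
In 45cc596's history but not 63d25d6's: {45cc596, 9faa049, dfebe5c} — 3 commits.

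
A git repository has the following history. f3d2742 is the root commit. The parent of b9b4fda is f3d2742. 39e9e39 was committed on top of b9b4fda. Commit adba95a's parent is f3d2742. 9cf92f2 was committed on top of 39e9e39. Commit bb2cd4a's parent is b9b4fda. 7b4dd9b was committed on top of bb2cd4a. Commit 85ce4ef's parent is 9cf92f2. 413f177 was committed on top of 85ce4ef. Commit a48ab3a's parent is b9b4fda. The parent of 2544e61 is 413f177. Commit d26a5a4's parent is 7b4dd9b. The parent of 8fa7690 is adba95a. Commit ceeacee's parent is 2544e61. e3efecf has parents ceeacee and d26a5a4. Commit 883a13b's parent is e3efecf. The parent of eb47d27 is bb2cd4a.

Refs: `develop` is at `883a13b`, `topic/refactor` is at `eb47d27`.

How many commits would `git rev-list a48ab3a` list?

3

Walking parent pointers from a48ab3a: reachable set = {a48ab3a, b9b4fda, f3d2742}.
That is 3 commits.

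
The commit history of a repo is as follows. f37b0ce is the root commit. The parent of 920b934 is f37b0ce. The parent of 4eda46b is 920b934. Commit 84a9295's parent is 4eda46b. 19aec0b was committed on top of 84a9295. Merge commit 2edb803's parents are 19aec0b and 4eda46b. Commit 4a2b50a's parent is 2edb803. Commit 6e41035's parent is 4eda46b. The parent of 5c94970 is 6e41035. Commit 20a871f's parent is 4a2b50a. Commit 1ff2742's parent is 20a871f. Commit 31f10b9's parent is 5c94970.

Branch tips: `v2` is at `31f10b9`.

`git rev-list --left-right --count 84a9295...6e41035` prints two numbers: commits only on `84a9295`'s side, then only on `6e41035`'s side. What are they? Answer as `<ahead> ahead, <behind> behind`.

Reachable from 84a9295: {4eda46b, 84a9295, 920b934, f37b0ce}.
Reachable from 6e41035: {4eda46b, 6e41035, 920b934, f37b0ce}.
Only in 84a9295's history (ahead): {84a9295} — 1.
Only in 6e41035's history (behind): {6e41035} — 1.

1 ahead, 1 behind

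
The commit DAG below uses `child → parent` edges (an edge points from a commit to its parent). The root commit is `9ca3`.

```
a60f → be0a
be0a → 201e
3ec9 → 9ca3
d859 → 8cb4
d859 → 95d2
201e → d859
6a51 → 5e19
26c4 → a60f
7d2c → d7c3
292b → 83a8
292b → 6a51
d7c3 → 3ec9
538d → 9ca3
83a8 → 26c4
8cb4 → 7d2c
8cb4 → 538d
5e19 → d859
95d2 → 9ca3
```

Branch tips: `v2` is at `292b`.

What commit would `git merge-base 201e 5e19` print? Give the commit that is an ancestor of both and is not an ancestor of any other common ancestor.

Ancestors of 201e: {201e, 3ec9, 538d, 7d2c, 8cb4, 95d2, 9ca3, d7c3, d859}.
Ancestors of 5e19: {3ec9, 538d, 5e19, 7d2c, 8cb4, 95d2, 9ca3, d7c3, d859}.
Common ancestors: {3ec9, 538d, 7d2c, 8cb4, 95d2, 9ca3, d7c3, d859}.
Among these, d859 is not an ancestor of any other common ancestor — it is the merge base.

d859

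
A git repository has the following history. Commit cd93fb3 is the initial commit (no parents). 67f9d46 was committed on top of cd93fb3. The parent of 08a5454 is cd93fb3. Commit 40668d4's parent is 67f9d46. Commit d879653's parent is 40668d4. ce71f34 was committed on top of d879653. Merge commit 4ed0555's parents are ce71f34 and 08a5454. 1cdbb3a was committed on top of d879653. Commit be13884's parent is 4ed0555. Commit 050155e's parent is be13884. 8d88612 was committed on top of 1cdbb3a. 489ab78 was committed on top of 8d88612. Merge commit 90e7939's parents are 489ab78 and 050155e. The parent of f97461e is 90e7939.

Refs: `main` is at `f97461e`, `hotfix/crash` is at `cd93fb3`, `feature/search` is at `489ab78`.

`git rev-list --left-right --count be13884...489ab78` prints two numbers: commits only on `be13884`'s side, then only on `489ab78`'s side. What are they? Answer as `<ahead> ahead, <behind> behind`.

4 ahead, 3 behind

Reachable from be13884: {08a5454, 40668d4, 4ed0555, 67f9d46, be13884, cd93fb3, ce71f34, d879653}.
Reachable from 489ab78: {1cdbb3a, 40668d4, 489ab78, 67f9d46, 8d88612, cd93fb3, d879653}.
Only in be13884's history (ahead): {08a5454, 4ed0555, be13884, ce71f34} — 4.
Only in 489ab78's history (behind): {1cdbb3a, 489ab78, 8d88612} — 3.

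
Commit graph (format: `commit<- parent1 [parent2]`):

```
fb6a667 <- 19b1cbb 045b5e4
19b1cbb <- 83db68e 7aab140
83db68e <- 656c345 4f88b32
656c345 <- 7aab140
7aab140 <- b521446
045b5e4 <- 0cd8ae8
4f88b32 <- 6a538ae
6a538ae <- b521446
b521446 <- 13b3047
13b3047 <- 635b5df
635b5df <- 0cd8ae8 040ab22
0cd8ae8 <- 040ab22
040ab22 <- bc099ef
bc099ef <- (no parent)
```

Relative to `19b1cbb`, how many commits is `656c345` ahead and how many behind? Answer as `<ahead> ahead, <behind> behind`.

Reachable from 656c345: {040ab22, 0cd8ae8, 13b3047, 635b5df, 656c345, 7aab140, b521446, bc099ef}.
Reachable from 19b1cbb: {040ab22, 0cd8ae8, 13b3047, 19b1cbb, 4f88b32, 635b5df, 656c345, 6a538ae, 7aab140, 83db68e, b521446, bc099ef}.
Only in 656c345's history (ahead): {} — 0.
Only in 19b1cbb's history (behind): {19b1cbb, 4f88b32, 6a538ae, 83db68e} — 4.

0 ahead, 4 behind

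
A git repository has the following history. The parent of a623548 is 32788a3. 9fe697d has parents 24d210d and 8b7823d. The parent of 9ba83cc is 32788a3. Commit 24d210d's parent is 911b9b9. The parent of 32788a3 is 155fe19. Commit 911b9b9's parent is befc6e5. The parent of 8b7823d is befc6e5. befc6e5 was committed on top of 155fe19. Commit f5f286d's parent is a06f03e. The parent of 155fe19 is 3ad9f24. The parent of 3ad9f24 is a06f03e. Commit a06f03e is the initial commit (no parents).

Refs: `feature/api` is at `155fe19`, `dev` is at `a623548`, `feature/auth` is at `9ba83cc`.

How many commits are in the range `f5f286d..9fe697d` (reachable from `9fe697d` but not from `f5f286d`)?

7

Reachable from 9fe697d: {155fe19, 24d210d, 3ad9f24, 8b7823d, 911b9b9, 9fe697d, a06f03e, befc6e5}.
Reachable from f5f286d: {a06f03e, f5f286d}.
In 9fe697d's history but not f5f286d's: {155fe19, 24d210d, 3ad9f24, 8b7823d, 911b9b9, 9fe697d, befc6e5} — 7 commits.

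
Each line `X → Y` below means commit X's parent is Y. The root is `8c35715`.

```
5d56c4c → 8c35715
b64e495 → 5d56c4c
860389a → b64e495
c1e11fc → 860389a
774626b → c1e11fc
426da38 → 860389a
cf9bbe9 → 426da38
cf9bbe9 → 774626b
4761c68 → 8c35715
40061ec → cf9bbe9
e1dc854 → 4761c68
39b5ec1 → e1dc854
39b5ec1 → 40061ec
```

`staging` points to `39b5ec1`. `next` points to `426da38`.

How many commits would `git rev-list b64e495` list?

Walking parent pointers from b64e495: reachable set = {5d56c4c, 8c35715, b64e495}.
That is 3 commits.

3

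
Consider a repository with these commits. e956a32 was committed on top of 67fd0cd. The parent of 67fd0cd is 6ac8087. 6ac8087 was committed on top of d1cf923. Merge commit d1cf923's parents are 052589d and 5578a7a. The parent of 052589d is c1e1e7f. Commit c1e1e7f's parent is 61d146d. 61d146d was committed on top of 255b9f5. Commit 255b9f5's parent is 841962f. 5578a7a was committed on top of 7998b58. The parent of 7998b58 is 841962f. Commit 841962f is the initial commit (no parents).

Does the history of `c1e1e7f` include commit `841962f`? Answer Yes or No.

Ancestors of c1e1e7f (commits reachable by following parents): {255b9f5, 61d146d, 841962f, c1e1e7f}.
841962f is in that set, so it is an ancestor of c1e1e7f.

Yes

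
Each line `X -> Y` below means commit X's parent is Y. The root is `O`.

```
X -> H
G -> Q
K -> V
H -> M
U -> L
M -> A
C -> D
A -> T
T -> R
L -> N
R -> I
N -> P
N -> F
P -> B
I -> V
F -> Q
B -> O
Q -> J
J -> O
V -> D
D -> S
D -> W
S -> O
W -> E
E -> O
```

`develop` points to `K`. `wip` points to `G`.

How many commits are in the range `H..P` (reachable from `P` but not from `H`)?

Reachable from P: {B, O, P}.
Reachable from H: {A, D, E, H, I, M, O, R, S, T, V, W}.
In P's history but not H's: {B, P} — 2 commits.

2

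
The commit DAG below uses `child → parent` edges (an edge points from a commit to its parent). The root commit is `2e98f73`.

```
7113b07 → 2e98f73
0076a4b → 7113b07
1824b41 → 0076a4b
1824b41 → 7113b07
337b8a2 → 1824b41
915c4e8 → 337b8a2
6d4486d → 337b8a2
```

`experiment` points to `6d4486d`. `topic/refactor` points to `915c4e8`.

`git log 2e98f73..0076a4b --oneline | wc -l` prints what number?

Reachable from 0076a4b: {0076a4b, 2e98f73, 7113b07}.
Reachable from 2e98f73: {2e98f73}.
In 0076a4b's history but not 2e98f73's: {0076a4b, 7113b07} — 2 commits.

2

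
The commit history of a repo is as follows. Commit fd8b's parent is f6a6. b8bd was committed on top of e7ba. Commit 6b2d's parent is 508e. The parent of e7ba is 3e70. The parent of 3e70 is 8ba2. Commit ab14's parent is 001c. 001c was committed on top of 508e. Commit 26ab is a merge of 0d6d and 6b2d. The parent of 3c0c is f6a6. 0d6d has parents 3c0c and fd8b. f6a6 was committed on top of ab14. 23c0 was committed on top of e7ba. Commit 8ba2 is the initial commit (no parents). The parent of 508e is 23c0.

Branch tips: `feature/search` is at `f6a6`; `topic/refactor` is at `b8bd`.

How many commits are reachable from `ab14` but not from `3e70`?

5

Reachable from ab14: {001c, 23c0, 3e70, 508e, 8ba2, ab14, e7ba}.
Reachable from 3e70: {3e70, 8ba2}.
In ab14's history but not 3e70's: {001c, 23c0, 508e, ab14, e7ba} — 5 commits.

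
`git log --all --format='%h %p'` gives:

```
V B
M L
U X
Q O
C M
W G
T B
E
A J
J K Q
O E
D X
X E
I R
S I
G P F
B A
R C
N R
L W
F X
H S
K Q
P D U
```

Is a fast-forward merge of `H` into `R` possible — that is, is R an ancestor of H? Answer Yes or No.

A fast-forward from R to H is possible iff R is an ancestor of H.
Ancestors of H: {C, D, E, F, G, H, I, L, M, P, R, S, U, W, X}.
R is among them, so fast-forward is possible.

Yes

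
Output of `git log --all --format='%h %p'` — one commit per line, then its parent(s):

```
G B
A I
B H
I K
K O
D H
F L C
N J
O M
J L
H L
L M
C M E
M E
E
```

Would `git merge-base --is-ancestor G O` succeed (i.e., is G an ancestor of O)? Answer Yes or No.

No

Ancestors of O: {E, M, O}.
G is not in that set, so it is not an ancestor of O.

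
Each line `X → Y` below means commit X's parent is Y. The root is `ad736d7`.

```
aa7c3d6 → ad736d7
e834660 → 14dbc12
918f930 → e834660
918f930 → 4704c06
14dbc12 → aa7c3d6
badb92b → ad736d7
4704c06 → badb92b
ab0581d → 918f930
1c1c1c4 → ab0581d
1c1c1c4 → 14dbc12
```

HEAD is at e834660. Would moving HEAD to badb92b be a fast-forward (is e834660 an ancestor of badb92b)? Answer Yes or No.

A fast-forward from e834660 to badb92b is possible iff e834660 is an ancestor of badb92b.
Ancestors of badb92b: {ad736d7, badb92b}.
e834660 is not among them, so fast-forward is not possible.

No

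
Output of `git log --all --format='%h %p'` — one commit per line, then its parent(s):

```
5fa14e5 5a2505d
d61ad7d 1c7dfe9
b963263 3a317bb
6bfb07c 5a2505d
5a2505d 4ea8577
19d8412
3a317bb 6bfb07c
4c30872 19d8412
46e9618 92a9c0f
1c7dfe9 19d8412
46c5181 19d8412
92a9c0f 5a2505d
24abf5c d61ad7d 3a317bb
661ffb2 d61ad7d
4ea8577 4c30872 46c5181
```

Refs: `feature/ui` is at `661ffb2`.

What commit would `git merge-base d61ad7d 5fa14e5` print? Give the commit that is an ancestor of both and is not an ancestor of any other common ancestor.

19d8412

Ancestors of d61ad7d: {19d8412, 1c7dfe9, d61ad7d}.
Ancestors of 5fa14e5: {19d8412, 46c5181, 4c30872, 4ea8577, 5a2505d, 5fa14e5}.
Common ancestors: {19d8412}.
The only common ancestor is 19d8412, so it is the merge base.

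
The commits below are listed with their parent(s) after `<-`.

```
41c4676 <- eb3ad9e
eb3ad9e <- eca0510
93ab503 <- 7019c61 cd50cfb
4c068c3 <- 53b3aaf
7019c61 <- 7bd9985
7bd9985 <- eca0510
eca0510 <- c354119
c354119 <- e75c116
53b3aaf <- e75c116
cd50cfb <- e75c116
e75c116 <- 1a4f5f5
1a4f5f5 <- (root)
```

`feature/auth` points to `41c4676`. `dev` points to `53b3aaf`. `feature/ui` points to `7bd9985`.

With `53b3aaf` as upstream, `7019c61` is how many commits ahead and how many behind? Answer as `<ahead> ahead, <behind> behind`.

4 ahead, 1 behind

Reachable from 7019c61: {1a4f5f5, 7019c61, 7bd9985, c354119, e75c116, eca0510}.
Reachable from 53b3aaf: {1a4f5f5, 53b3aaf, e75c116}.
Only in 7019c61's history (ahead): {7019c61, 7bd9985, c354119, eca0510} — 4.
Only in 53b3aaf's history (behind): {53b3aaf} — 1.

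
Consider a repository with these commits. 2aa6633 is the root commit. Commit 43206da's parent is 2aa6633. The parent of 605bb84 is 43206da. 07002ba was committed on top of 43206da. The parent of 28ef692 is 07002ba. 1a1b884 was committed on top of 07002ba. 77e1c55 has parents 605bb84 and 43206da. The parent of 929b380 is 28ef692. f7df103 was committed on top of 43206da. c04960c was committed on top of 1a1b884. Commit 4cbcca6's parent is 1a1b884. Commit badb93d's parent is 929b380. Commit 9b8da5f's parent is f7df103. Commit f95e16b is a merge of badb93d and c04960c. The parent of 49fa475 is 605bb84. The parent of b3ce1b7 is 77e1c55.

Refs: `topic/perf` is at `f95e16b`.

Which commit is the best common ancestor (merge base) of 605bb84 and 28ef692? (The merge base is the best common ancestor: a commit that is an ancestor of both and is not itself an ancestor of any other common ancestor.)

Ancestors of 605bb84: {2aa6633, 43206da, 605bb84}.
Ancestors of 28ef692: {07002ba, 28ef692, 2aa6633, 43206da}.
Common ancestors: {2aa6633, 43206da}.
Among these, 43206da is not an ancestor of any other common ancestor — it is the merge base.

43206da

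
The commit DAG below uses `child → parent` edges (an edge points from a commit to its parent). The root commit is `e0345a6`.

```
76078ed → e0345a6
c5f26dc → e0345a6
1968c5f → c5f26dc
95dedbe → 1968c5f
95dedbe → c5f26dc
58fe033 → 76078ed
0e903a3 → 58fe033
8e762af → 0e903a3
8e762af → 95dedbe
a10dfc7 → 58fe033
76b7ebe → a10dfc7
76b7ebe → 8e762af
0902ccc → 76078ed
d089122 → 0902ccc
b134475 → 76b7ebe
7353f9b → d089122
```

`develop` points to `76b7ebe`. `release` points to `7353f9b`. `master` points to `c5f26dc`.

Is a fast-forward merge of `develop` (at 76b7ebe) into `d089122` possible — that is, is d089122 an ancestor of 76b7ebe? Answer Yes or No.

No

A fast-forward from d089122 to 76b7ebe is possible iff d089122 is an ancestor of 76b7ebe.
Ancestors of 76b7ebe: {0e903a3, 1968c5f, 58fe033, 76078ed, 76b7ebe, 8e762af, 95dedbe, a10dfc7, c5f26dc, e0345a6}.
d089122 is not among them, so fast-forward is not possible.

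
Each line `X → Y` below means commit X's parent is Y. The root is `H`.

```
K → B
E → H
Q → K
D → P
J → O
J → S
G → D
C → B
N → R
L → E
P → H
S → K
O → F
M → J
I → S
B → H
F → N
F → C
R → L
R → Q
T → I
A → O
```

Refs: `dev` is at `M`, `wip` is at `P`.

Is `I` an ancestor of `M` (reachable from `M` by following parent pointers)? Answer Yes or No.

Ancestors of M: {B, C, E, F, H, J, K, L, M, N, O, Q, R, S}.
I is not in that set, so it is not an ancestor of M.

No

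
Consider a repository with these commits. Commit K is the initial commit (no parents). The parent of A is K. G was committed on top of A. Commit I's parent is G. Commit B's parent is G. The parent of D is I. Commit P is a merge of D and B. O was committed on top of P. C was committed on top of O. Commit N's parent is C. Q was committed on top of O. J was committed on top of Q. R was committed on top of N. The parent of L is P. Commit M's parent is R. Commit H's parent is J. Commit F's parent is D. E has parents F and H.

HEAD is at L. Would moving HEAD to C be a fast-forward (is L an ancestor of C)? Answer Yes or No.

No

A fast-forward from L to C is possible iff L is an ancestor of C.
Ancestors of C: {A, B, C, D, G, I, K, O, P}.
L is not among them, so fast-forward is not possible.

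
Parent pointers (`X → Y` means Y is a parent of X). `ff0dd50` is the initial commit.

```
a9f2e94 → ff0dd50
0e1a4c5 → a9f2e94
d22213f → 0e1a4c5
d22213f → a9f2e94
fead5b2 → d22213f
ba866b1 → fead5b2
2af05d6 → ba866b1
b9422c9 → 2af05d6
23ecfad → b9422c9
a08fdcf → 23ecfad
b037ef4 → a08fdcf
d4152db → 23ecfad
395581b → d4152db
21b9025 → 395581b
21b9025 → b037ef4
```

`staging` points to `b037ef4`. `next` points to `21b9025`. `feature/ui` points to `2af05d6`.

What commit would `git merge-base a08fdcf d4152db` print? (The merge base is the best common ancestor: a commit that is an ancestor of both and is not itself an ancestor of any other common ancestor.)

Ancestors of a08fdcf: {0e1a4c5, 23ecfad, 2af05d6, a08fdcf, a9f2e94, b9422c9, ba866b1, d22213f, fead5b2, ff0dd50}.
Ancestors of d4152db: {0e1a4c5, 23ecfad, 2af05d6, a9f2e94, b9422c9, ba866b1, d22213f, d4152db, fead5b2, ff0dd50}.
Common ancestors: {0e1a4c5, 23ecfad, 2af05d6, a9f2e94, b9422c9, ba866b1, d22213f, fead5b2, ff0dd50}.
Among these, 23ecfad is not an ancestor of any other common ancestor — it is the merge base.

23ecfad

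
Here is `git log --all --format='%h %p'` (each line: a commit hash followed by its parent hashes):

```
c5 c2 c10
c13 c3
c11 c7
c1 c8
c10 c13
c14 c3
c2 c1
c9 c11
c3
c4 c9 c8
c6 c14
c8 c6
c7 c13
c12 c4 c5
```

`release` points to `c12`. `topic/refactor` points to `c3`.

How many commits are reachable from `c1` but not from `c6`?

Reachable from c1: {c1, c14, c3, c6, c8}.
Reachable from c6: {c14, c3, c6}.
In c1's history but not c6's: {c1, c8} — 2 commits.

2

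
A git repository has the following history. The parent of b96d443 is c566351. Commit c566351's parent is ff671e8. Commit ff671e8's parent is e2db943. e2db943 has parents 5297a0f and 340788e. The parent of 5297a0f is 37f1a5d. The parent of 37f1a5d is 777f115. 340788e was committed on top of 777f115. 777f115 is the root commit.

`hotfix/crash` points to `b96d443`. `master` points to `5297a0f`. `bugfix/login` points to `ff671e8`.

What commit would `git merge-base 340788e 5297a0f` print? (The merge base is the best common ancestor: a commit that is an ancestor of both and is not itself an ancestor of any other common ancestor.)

777f115

Ancestors of 340788e: {340788e, 777f115}.
Ancestors of 5297a0f: {37f1a5d, 5297a0f, 777f115}.
Common ancestors: {777f115}.
The only common ancestor is 777f115, so it is the merge base.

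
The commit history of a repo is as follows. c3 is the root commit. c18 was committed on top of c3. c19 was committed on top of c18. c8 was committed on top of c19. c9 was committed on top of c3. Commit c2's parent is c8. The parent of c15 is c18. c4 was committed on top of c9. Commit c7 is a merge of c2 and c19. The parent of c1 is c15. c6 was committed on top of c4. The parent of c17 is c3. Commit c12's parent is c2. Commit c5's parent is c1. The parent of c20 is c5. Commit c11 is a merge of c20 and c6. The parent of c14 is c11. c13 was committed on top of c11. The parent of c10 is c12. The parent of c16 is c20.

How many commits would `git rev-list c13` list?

11

Walking parent pointers from c13: reachable set = {c1, c11, c13, c15, c18, c20, c3, c4, c5, c6, c9}.
That is 11 commits.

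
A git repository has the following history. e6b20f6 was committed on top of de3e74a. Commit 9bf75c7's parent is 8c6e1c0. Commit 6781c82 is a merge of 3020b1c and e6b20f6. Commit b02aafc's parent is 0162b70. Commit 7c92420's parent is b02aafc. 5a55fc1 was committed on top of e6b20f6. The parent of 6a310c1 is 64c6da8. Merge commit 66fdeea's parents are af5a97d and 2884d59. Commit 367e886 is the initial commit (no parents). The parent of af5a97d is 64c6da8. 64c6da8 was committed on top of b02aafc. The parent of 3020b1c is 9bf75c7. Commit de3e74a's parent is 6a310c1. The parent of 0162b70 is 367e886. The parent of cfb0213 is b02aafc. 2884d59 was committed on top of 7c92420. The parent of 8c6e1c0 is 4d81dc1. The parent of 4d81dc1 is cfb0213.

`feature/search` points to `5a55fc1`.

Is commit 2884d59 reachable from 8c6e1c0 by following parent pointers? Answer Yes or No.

Ancestors of 8c6e1c0: {0162b70, 367e886, 4d81dc1, 8c6e1c0, b02aafc, cfb0213}.
2884d59 is not in that set, so it is not an ancestor of 8c6e1c0.

No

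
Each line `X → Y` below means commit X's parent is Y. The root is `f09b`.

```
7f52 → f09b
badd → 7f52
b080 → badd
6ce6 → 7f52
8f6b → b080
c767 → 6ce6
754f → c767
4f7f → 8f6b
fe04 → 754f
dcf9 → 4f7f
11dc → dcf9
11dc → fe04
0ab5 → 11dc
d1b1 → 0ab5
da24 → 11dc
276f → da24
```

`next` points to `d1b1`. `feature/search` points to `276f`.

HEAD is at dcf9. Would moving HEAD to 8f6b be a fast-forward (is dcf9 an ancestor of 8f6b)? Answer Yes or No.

A fast-forward from dcf9 to 8f6b is possible iff dcf9 is an ancestor of 8f6b.
Ancestors of 8f6b: {7f52, 8f6b, b080, badd, f09b}.
dcf9 is not among them, so fast-forward is not possible.

No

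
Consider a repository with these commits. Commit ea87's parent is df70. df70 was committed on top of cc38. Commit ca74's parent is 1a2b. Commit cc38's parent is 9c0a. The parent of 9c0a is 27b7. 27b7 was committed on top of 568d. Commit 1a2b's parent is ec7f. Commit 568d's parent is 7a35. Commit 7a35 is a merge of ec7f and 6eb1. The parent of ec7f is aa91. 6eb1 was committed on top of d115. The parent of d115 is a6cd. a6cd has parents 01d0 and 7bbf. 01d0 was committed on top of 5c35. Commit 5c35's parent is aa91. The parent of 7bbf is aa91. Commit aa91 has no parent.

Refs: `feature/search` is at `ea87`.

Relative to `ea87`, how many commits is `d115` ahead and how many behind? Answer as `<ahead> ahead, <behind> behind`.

0 ahead, 9 behind

Reachable from d115: {01d0, 5c35, 7bbf, a6cd, aa91, d115}.
Reachable from ea87: {01d0, 27b7, 568d, 5c35, 6eb1, 7a35, 7bbf, 9c0a, a6cd, aa91, cc38, d115, df70, ea87, ec7f}.
Only in d115's history (ahead): {} — 0.
Only in ea87's history (behind): {27b7, 568d, 6eb1, 7a35, 9c0a, cc38, df70, ea87, ec7f} — 9.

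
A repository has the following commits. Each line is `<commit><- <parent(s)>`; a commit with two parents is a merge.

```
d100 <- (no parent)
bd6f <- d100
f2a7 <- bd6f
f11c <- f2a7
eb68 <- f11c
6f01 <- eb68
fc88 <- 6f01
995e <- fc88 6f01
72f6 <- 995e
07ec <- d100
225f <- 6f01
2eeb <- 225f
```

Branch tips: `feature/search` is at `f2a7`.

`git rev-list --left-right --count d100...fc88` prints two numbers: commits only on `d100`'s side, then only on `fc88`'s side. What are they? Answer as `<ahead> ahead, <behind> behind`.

Reachable from d100: {d100}.
Reachable from fc88: {6f01, bd6f, d100, eb68, f11c, f2a7, fc88}.
Only in d100's history (ahead): {} — 0.
Only in fc88's history (behind): {6f01, bd6f, eb68, f11c, f2a7, fc88} — 6.

0 ahead, 6 behind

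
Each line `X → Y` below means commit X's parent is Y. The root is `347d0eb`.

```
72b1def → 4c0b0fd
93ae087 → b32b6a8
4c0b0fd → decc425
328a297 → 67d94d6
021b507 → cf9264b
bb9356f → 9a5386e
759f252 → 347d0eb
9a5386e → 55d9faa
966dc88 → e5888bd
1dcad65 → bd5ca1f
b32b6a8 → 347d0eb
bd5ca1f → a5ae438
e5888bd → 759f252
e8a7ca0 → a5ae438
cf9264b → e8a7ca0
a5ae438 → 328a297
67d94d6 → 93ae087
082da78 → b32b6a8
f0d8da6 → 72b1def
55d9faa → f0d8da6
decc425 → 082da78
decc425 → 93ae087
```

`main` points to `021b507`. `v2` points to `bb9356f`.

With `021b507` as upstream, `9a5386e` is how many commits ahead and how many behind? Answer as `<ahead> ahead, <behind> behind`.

7 ahead, 6 behind

Reachable from 9a5386e: {082da78, 347d0eb, 4c0b0fd, 55d9faa, 72b1def, 93ae087, 9a5386e, b32b6a8, decc425, f0d8da6}.
Reachable from 021b507: {021b507, 328a297, 347d0eb, 67d94d6, 93ae087, a5ae438, b32b6a8, cf9264b, e8a7ca0}.
Only in 9a5386e's history (ahead): {082da78, 4c0b0fd, 55d9faa, 72b1def, 9a5386e, decc425, f0d8da6} — 7.
Only in 021b507's history (behind): {021b507, 328a297, 67d94d6, a5ae438, cf9264b, e8a7ca0} — 6.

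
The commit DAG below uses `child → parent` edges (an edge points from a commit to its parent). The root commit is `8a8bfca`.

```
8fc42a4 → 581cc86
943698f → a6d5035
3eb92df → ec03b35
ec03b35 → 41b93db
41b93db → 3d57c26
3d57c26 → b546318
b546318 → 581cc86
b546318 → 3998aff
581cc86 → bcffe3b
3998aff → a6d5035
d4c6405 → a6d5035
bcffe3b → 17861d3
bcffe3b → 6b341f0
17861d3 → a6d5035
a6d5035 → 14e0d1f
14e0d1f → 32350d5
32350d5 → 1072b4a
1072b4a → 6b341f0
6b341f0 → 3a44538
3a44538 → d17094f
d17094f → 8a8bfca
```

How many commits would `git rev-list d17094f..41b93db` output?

13

Reachable from 41b93db: {1072b4a, 14e0d1f, 17861d3, 32350d5, 3998aff, 3a44538, 3d57c26, 41b93db, 581cc86, 6b341f0, 8a8bfca, a6d5035, b546318, bcffe3b, d17094f}.
Reachable from d17094f: {8a8bfca, d17094f}.
In 41b93db's history but not d17094f's: {1072b4a, 14e0d1f, 17861d3, 32350d5, 3998aff, 3a44538, 3d57c26, 41b93db, 581cc86, 6b341f0, a6d5035, b546318, bcffe3b} — 13 commits.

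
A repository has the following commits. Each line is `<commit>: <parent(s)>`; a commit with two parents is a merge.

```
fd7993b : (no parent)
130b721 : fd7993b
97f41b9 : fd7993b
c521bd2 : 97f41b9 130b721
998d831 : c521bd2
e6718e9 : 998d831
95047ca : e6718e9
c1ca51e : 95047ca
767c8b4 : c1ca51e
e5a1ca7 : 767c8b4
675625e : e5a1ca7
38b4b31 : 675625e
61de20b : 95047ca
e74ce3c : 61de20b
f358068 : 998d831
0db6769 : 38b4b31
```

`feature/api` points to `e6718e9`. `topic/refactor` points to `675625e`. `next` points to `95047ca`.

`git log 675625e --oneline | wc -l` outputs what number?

11

Walking parent pointers from 675625e: reachable set = {130b721, 675625e, 767c8b4, 95047ca, 97f41b9, 998d831, c1ca51e, c521bd2, e5a1ca7, e6718e9, fd7993b}.
That is 11 commits.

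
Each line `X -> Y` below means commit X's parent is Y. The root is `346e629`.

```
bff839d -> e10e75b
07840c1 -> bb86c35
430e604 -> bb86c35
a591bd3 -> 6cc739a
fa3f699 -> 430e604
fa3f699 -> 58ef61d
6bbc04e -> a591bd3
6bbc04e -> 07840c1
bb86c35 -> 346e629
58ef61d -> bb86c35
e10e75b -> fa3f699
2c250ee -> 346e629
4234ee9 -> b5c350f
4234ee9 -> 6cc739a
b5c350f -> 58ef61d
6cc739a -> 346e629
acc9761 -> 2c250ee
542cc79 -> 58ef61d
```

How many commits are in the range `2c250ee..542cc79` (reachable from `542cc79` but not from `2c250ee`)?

3

Reachable from 542cc79: {346e629, 542cc79, 58ef61d, bb86c35}.
Reachable from 2c250ee: {2c250ee, 346e629}.
In 542cc79's history but not 2c250ee's: {542cc79, 58ef61d, bb86c35} — 3 commits.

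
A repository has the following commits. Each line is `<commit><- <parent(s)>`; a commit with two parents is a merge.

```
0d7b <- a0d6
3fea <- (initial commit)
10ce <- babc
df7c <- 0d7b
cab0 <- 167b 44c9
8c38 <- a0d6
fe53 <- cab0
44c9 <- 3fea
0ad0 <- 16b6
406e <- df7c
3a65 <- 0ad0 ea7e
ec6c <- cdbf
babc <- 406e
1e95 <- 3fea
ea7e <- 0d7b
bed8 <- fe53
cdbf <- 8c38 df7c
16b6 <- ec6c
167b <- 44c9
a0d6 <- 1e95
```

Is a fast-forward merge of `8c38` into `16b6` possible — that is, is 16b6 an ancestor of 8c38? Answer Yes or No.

A fast-forward from 16b6 to 8c38 is possible iff 16b6 is an ancestor of 8c38.
Ancestors of 8c38: {1e95, 3fea, 8c38, a0d6}.
16b6 is not among them, so fast-forward is not possible.

No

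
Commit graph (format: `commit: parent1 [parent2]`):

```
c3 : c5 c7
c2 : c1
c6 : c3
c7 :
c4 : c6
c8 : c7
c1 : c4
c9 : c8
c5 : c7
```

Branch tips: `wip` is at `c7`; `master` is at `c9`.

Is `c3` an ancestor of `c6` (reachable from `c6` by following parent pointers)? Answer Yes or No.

Yes

Ancestors of c6 (commits reachable by following parents): {c3, c5, c6, c7}.
c3 is in that set, so it is an ancestor of c6.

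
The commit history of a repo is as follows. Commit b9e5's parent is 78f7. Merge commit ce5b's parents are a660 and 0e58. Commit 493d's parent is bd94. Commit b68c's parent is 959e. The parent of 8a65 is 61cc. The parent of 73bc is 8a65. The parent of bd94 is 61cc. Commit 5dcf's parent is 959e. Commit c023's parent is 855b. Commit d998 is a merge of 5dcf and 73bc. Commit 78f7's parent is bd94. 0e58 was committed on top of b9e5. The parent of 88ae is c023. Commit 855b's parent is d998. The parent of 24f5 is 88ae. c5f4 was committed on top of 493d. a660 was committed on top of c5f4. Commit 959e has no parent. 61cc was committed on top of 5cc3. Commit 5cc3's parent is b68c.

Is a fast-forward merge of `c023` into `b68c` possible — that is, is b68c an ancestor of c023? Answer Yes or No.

A fast-forward from b68c to c023 is possible iff b68c is an ancestor of c023.
Ancestors of c023: {5cc3, 5dcf, 61cc, 73bc, 855b, 8a65, 959e, b68c, c023, d998}.
b68c is among them, so fast-forward is possible.

Yes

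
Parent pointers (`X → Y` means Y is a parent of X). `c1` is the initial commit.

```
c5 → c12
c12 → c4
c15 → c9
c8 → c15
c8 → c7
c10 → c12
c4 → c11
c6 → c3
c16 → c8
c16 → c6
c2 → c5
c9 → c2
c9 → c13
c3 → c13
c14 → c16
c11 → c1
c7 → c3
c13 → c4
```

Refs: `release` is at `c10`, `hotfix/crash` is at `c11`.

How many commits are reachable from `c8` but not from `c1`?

Reachable from c8: {c1, c11, c12, c13, c15, c2, c3, c4, c5, c7, c8, c9}.
Reachable from c1: {c1}.
In c8's history but not c1's: {c11, c12, c13, c15, c2, c3, c4, c5, c7, c8, c9} — 11 commits.

11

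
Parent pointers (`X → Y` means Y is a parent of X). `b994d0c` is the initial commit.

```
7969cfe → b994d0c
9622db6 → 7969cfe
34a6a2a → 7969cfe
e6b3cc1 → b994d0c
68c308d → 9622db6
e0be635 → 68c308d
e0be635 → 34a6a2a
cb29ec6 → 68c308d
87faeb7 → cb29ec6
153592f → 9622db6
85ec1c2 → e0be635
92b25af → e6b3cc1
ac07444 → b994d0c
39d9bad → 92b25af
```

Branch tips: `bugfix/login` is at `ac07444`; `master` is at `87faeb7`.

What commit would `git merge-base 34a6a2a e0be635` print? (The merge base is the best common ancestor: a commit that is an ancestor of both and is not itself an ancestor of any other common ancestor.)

34a6a2a

Ancestors of 34a6a2a: {34a6a2a, 7969cfe, b994d0c}.
Ancestors of e0be635: {34a6a2a, 68c308d, 7969cfe, 9622db6, b994d0c, e0be635}.
Common ancestors: {34a6a2a, 7969cfe, b994d0c}.
Among these, 34a6a2a is not an ancestor of any other common ancestor — it is the merge base.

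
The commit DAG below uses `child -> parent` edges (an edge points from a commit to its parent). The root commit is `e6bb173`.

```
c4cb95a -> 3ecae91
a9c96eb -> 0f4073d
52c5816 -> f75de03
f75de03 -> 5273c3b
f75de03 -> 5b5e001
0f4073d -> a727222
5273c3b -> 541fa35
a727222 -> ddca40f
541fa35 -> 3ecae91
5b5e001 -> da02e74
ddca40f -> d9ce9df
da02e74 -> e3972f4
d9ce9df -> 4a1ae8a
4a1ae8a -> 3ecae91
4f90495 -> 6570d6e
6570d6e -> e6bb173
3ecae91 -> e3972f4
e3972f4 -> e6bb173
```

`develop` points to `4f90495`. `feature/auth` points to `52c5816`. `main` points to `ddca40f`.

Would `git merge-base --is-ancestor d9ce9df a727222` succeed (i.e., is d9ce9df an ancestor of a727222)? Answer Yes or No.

Ancestors of a727222 (commits reachable by following parents): {3ecae91, 4a1ae8a, a727222, d9ce9df, ddca40f, e3972f4, e6bb173}.
d9ce9df is in that set, so it is an ancestor of a727222.

Yes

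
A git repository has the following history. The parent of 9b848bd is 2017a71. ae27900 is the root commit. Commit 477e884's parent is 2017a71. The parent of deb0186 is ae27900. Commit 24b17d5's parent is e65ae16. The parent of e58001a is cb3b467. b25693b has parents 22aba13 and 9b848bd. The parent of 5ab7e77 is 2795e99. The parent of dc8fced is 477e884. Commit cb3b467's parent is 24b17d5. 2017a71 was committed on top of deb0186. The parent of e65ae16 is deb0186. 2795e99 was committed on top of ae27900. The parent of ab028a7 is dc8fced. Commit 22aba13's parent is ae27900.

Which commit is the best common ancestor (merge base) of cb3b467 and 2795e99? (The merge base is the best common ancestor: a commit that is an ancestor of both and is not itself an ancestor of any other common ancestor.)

ae27900

Ancestors of cb3b467: {24b17d5, ae27900, cb3b467, deb0186, e65ae16}.
Ancestors of 2795e99: {2795e99, ae27900}.
Common ancestors: {ae27900}.
The only common ancestor is ae27900, so it is the merge base.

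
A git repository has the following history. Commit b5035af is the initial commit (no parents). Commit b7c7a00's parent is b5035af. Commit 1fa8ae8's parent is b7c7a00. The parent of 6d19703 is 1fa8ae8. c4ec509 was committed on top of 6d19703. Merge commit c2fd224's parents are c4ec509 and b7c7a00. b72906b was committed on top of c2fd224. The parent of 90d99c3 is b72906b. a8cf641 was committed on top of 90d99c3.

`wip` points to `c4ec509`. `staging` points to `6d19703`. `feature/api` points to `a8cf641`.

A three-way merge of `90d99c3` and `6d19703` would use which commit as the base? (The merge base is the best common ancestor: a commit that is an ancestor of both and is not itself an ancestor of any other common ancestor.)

Ancestors of 90d99c3: {1fa8ae8, 6d19703, 90d99c3, b5035af, b72906b, b7c7a00, c2fd224, c4ec509}.
Ancestors of 6d19703: {1fa8ae8, 6d19703, b5035af, b7c7a00}.
Common ancestors: {1fa8ae8, 6d19703, b5035af, b7c7a00}.
Among these, 6d19703 is not an ancestor of any other common ancestor — it is the merge base.

6d19703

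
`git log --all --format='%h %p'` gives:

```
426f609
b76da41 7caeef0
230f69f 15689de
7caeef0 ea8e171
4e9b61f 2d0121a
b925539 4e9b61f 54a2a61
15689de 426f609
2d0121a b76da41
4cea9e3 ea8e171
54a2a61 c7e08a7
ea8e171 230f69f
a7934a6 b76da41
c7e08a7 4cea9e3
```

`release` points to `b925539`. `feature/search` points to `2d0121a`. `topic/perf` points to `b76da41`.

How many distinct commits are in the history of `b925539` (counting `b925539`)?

Walking parent pointers from b925539: reachable set = {15689de, 230f69f, 2d0121a, 426f609, 4cea9e3, 4e9b61f, 54a2a61, 7caeef0, b76da41, b925539, c7e08a7, ea8e171}.
That is 12 commits.

12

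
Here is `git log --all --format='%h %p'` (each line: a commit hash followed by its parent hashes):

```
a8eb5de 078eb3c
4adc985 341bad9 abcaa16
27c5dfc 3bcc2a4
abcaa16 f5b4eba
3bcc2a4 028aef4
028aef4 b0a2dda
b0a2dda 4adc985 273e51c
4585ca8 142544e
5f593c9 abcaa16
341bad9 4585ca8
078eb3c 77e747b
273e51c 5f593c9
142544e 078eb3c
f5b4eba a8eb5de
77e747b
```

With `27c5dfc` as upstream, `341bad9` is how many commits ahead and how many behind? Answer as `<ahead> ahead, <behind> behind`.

0 ahead, 10 behind

Reachable from 341bad9: {078eb3c, 142544e, 341bad9, 4585ca8, 77e747b}.
Reachable from 27c5dfc: {028aef4, 078eb3c, 142544e, 273e51c, 27c5dfc, 341bad9, 3bcc2a4, 4585ca8, 4adc985, 5f593c9, 77e747b, a8eb5de, abcaa16, b0a2dda, f5b4eba}.
Only in 341bad9's history (ahead): {} — 0.
Only in 27c5dfc's history (behind): {028aef4, 273e51c, 27c5dfc, 3bcc2a4, 4adc985, 5f593c9, a8eb5de, abcaa16, b0a2dda, f5b4eba} — 10.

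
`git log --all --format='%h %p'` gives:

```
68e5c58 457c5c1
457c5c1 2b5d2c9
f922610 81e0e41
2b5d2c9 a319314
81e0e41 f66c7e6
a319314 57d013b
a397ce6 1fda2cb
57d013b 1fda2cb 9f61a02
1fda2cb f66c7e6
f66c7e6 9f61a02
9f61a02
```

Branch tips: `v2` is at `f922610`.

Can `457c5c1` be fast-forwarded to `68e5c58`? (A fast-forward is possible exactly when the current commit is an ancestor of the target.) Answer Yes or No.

A fast-forward from 457c5c1 to 68e5c58 is possible iff 457c5c1 is an ancestor of 68e5c58.
Ancestors of 68e5c58: {1fda2cb, 2b5d2c9, 457c5c1, 57d013b, 68e5c58, 9f61a02, a319314, f66c7e6}.
457c5c1 is among them, so fast-forward is possible.

Yes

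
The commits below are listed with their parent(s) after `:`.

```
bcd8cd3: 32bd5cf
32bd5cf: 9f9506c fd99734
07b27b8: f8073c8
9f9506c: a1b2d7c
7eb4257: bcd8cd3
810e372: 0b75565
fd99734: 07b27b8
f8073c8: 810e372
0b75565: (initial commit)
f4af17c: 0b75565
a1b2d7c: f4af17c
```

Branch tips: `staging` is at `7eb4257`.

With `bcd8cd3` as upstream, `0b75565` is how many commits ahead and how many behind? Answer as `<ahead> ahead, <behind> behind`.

0 ahead, 9 behind

Reachable from 0b75565: {0b75565}.
Reachable from bcd8cd3: {07b27b8, 0b75565, 32bd5cf, 810e372, 9f9506c, a1b2d7c, bcd8cd3, f4af17c, f8073c8, fd99734}.
Only in 0b75565's history (ahead): {} — 0.
Only in bcd8cd3's history (behind): {07b27b8, 32bd5cf, 810e372, 9f9506c, a1b2d7c, bcd8cd3, f4af17c, f8073c8, fd99734} — 9.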